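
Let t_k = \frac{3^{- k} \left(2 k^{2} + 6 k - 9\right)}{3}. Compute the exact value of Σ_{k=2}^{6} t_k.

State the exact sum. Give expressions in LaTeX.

r(k) = (2*k**2 + 10*k - 1)/(3*(2*k**2 + 6*k - 9)) after simplifying.
Normal form (A,B,C) = (1/3, 1, k**2 + 3*k - 9/2).
Solve (1/3)·f(k+1) − (1)·f(k) = k**2 + 3*k - 9/2.
From deg A=0, deg B=0, deg C=2: d=2.
A polynomial solution: f(k) = -3*(k**2 + 4*k - 2)/2.
So s_k = (B(k−1)f/C)·t_k = (-3*(k**2 + 4*k - 2)/(2*k**2 + 6*k - 9))·t_k = (-k**2 - 4*k + 2)/3**k.
Δs = (2*k**2 + 6*k - 9)/(3*3**k), as required.
Evaluate s at k=7 and k=2: -25/729 and -10/9; difference 785/729.

Σ = 785/729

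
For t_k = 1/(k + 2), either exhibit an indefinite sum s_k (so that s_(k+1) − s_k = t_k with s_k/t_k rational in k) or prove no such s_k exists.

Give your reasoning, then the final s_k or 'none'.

r(k) = (k + 2)/(k + 3) after simplifying.
So A=k + 2 and B=k + 3, with C=1.
Need (k + 2)·f(k+1) − (k + 2)·f(k) = 1.
deg f ≤ 0 (via 1,1,0).
f = c0 ⇒ A·f(k+1) − B(k−1)·f(k) − C = -1. The system {-1 = 0} is inconsistent; no antidifference.

not Gosper-summable; s_k does not exist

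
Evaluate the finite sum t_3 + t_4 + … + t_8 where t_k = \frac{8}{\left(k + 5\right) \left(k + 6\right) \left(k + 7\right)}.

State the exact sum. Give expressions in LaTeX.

Ratio r(k) = (k + 5)/(k + 8).
So A=k + 5 and B=k + 8, with C=1.
Key eq: (k + 5)·f(k+1) = (k + 7)·f(k) + (1).
deg f ≤ 2 (via 1,1,0).
A polynomial solution: f(k) = k*(k + 11)/60.
So s_k = (B(k−1)f/C)·t_k = (k*(k + 7)*(k + 11)/60)·t_k = 2*k*(k + 11)/(15*(k + 5)*(k + 6)).
Check: Δs_k = 8/(k**3 + 18*k**2 + 107*k + 210). ✓
Telescoping: Σ = s_(9) − s_(3) = 4/35 − (7/90) = 23/630.

Σ = 23/630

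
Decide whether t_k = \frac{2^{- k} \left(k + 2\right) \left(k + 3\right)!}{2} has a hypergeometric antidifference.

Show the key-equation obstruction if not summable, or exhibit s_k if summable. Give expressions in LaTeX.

Yes. s_k = 2^{- k} \left(k + 3\right)!.

Compute t_(k+1)/t_k: get (k + 3)*(k + 4)/(2*(k + 2)).
Normal form (A,B,C) = (k/2 + 2, 1, k + 2).
Set up (k/2 + 2)·f(k+1) − (1)·f(k) − (k + 2) = 0.
d = 0 from the (1,0,1) case.
Solving with deg f ≤ 0: f(k) = 2.
So s_k = (B(k−1)f/C)·t_k = (2/(k + 2))·t_k = factorial(k + 3)/2**k.
Δs = (k + 2)*factorial(k + 3)/(2*2**k), as required.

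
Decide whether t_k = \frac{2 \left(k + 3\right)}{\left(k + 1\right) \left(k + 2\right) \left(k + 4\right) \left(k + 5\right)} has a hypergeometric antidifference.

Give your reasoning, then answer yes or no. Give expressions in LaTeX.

Ratio r(k) = (k + 1)*(k + 4)**2/((k + 3)**2*(k + 6)).
Take A(k)=k + 1, B(k)=k + 6, C(k)=k**2 + 6*k + 9.
Need (k + 1)·f(k+1) − (k + 5)·f(k) = k**2 + 6*k + 9.
deg f ≤ 4 (via 1,1,2).
A polynomial solution: f(k) = k*(k + 2)*(k + 3)*(k + 5)/8.
So s_k = (B(k−1)f/C)·t_k = (k*(k + 2)*(k + 5)**2/(8*(k + 3)))·t_k = k*(k + 5)/(4*(k**2 + 5*k + 4)).
Δs = 2*(k + 3)/(k**4 + 12*k**3 + 49*k**2 + 78*k + 40), as required.

Yes. s_k = \frac{k \left(k + 5\right)}{4 \left(k^{2} + 5 k + 4\right)}.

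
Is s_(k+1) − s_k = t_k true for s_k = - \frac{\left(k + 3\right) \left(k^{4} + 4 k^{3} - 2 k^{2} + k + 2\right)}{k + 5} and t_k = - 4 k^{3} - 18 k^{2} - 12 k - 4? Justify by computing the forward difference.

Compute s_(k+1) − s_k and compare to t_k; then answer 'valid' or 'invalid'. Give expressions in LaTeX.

Invalid: residual \frac{2 \left(3 k^{4} + 34 k^{3} + 104 k^{2} + 63 k + 18\right)}{k^{2} + 11 k + 30} ≠ 0.

s_(k+1) = (-k**5 - 12*k**4 - 48*k**3 - 77*k**2 - 58*k - 24)/(k + 6)
s_(k+1) − s_k = 2*(-2*k**5 - 28*k**4 - 131*k**3 - 234*k**2 - 139*k - 42)/(k**2 + 11*k + 30)
(s_(k+1) − s_k) − t_k = 2*(3*k**4 + 34*k**3 + 104*k**2 + 63*k + 18)/(k**2 + 11*k + 30)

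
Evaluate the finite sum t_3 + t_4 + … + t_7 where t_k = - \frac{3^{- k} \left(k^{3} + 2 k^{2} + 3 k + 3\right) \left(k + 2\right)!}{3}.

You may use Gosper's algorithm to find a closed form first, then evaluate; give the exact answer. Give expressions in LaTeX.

t_(k+1)/t_k = (k**4 + 8*k**3 + 25*k**2 + 39*k + 27)/(3*(k**3 + 2*k**2 + 3*k + 3)).
Gosper form: A/B · C(k+1)/C(k) with A=k/3 + 1, B=1, C=k**3 + 2*k**2 + 3*k + 3.
Solve (k/3 + 1)·f(k+1) − (1)·f(k) = k**3 + 2*k**2 + 3*k + 3.
d = 2 from the (1,0,3) case.
Coefficient equations give f(k) = 3*(k - 2)*(k + 2).
Then R = B(k−1)f/C = 3*(k - 2)*(k + 2)/(k**3 + 2*k**2 + 3*k + 3), so s_k = R(k)·t_k = -(k - 2)*(k + 2)*factorial(k + 2)/3**k.
s_(k+1) − s_k = -(k**3 + 2*k**2 + 3*k + 3)*factorial(k + 2)/(3*3**k) = t_k.
Evaluate s at k=8 and k=3: -896000/27 and -200/9; difference -895400/27.

Σ = -895400/27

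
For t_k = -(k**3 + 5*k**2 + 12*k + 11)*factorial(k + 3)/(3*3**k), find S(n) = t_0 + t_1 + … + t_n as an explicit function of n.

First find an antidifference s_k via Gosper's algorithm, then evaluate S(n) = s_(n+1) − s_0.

S(n) = -(18*3**n + n**6*factorial(n) + 14*n**5*factorial(n) + 77*n**4*factorial(n) + 210*n**3*factorial(n) + 294*n**2*factorial(n) + 196*n*factorial(n) + 48*factorial(n))/(3*3**n)

Step 1: r(k) = (k**4 + 12*k**3 + 57*k**2 + 129*k + 116)/(3*(k**3 + 5*k**2 + 12*k + 11)).
Take A(k)=k/3 + 4/3, B(k)=1, C(k)=k**3 + 5*k**2 + 12*k + 11.
Set up (k/3 + 4/3)·f(k+1) − (1)·f(k) − (k**3 + 5*k**2 + 12*k + 11) = 0.
From deg A=1, deg B=0, deg C=3: d=2.
Coefficient equations give f(k) = 3*(k**2 + 2*k - 1).
Then R = B(k−1)f/C = 3*(k**2 + 2*k - 1)/(k**3 + 5*k**2 + 12*k + 11), so s_k = R(k)·t_k = -(k**2 + 2*k - 1)*factorial(k + 3)/3**k.
Check: Δs_k = -(k**3 + 5*k**2 + 12*k + 11)*factorial(k + 3)/(3*3**k). ✓
Evaluate: s_(n+1) = -3**(-n - 1)*(n**2 + 4*n + 2)*factorial(n + 4); subtract s_(0) = 6 ⇒ S(n) = -(18*3**n + n**6*factorial(n) + 14*n**5*factorial(n) + 77*n**4*factorial(n) + 210*n**3*factorial(n) + 294*n**2*factorial(n) + 196*n*factorial(n) + 48*factorial(n))/(3*3**n).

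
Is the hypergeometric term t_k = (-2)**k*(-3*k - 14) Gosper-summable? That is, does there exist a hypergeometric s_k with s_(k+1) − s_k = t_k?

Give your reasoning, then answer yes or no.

Yes. s_k = (-2)**k*(k + 4).

Ratio r(k) = 2*(-3*k - 17)/(3*k + 14).
Factor: A=-2; B=1; C=k + 14/3.
Need (-2)·f(k+1) − (1)·f(k) = k + 14/3.
deg f ≤ 1 (via 0,0,1).
A polynomial solution: f(k) = -(k + 4)/3.
R(k) = B(k−1)·f(k)/C(k) = -(k + 4)/(3*k + 14); s_k = R·t_k = (-2)**k*(k + 4).
s_(k+1) − s_k = (-2)**k*(-3*k - 14) = t_k.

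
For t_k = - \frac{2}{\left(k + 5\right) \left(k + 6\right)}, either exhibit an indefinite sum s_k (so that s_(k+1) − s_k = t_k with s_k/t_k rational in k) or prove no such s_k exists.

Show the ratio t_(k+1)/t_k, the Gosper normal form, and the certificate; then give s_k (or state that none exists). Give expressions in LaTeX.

The ratio is (k + 5)/(k + 7).
So A=k + 5 and B=k + 7, with C=1.
f must satisfy (k + 5)·f(k+1) − (k + 6)·f(k) = 1.
From deg A=1, deg B=1, deg C=0: d=1.
Solving with deg f ≤ 1: f(k) = k/5.
Certificate R = B(k−1)f/C = k*(k + 6)/5 gives s_k = -2*k/(5*k + 25).
s_(k+1) − s_k = -2/(k**2 + 11*k + 30) = t_k.

s_k = - \frac{2 k}{5 k + 25}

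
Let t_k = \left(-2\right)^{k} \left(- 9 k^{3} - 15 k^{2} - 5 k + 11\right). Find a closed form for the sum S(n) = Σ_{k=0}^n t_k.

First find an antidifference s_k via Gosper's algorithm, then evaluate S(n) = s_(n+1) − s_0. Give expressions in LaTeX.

S(n) = - 6 \left(-2\right)^{n} n^{3} - 16 \left(-2\right)^{n} n^{2} - 8 \left(-2\right)^{n} n + 8 \left(-2\right)^{n} + 3

Ratio r(k) = 2*(-9*k**3 - 42*k**2 - 62*k - 18)/(9*k**3 + 15*k**2 + 5*k - 11).
Factor: A=-2; B=1; C=k**3 + 5*k**2/3 + 5*k/9 - 11/9.
Set up (-2)·f(k+1) − (1)·f(k) − (k**3 + 5*k**2/3 + 5*k/9 - 11/9) = 0.
d = 3 from the (0,0,3) case.
Solve for f: f(k) = -(3*k**3 - k**2 - 3*k - 3)/9 (degree 3 ≤ 3).
Then R = B(k−1)f/C = -(3*k**3 - k**2 - 3*k - 3)/(9*k**3 + 15*k**2 + 5*k - 11), so s_k = R(k)·t_k = (-2)**k*(3*k**3 - k**2 - 3*k - 3).
Check: Δs_k = (-2)**k*(-9*k**3 - 15*k**2 - 5*k + 11). ✓
Σ_(k=0)^n t_k = s_(n+1) − s_(0) = ((-2)**(n + 1)*(3*n**3 + 8*n**2 + 4*n - 4)) − (-3), i.e. -6*(-2)**n*n**3 - 16*(-2)**n*n**2 - 8*(-2)**n*n + 8*(-2)**n + 3.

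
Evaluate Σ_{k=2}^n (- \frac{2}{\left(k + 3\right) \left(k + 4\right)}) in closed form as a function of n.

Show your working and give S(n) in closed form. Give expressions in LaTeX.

Step 1: r(k) = (k + 3)/(k + 5).
Gosper form: A/B · C(k+1)/C(k) with A=k + 3, B=k + 5, C=1.
f must satisfy (k + 3)·f(k+1) − (k + 4)·f(k) = 1.
Degrees (1,1,0) ⇒ d ≤ 1.
Match coefficients ⇒ f(k) = k/3.
Certificate R = B(k−1)f/C = k*(k + 4)/3 gives s_k = -2*k/(3*k + 9).
Δs = -2/(k**2 + 7*k + 12), as required.
Evaluate: s_(n+1) = 2*(-n - 1)/(3*(n + 4)); subtract s_(2) = -4/15 ⇒ S(n) = 2*(1 - n)/(5*(n + 4)).

S(n) = \frac{2 \left(1 - n\right)}{5 \left(n + 4\right)}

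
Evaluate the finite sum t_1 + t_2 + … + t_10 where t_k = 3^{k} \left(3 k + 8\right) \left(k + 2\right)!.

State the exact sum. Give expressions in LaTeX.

Σ = 1103098053657582

r(k) = 3*(k + 3)*(3*k + 11)/(3*k + 8) after simplifying.
So A=3*k + 9 and B=1, with C=k + 8/3.
Set up (3*k + 9)·f(k+1) − (1)·f(k) − (k + 8/3) = 0.
From deg A=1, deg B=0, deg C=1: d=0.
Solve for f: f(k) = 1/3 (degree 0 ≤ 0).
Get s_k = R·t_k = 3**k*factorial(k + 2) with R(k) = B(k−1)f(k)/C(k) = 1/(3*k + 8).
Check: Δs_k = 3**k*(3*k + 8)*factorial(k + 2). ✓
Telescoping: Σ = s_(11) − s_(1) = 1103098053657600 − (18) = 1103098053657582.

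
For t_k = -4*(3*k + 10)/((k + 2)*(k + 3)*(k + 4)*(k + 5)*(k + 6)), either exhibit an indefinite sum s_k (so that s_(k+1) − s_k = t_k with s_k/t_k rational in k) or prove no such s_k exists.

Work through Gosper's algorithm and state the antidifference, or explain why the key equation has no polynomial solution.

The ratio is (k + 2)*(3*k + 13)/((k + 7)*(3*k + 10)).
Take A(k)=k + 2, B(k)=k + 7, C(k)=k + 10/3.
Need (k + 2)·f(k+1) − (k + 6)·f(k) = k + 10/3.
d = 4 from the (1,1,1) case.
Match coefficients ⇒ f(k) = k*(k + 3)*(k**2 + 11*k + 38)/120.
Certificate R = B(k−1)f/C = k*(k + 3)*(k + 6)*(k**2 + 11*k + 38)/(40*(3*k + 10)) gives s_k = k*(-k**2 - 11*k - 38)/(10*(k**3 + 11*k**2 + 38*k + 40)).
Check: Δs_k = 4*(-3*k - 10)/(k**5 + 20*k**4 + 155*k**3 + 580*k**2 + 1044*k + 720). ✓

s_k = k*(-k**2 - 11*k - 38)/(10*(k**3 + 11*k**2 + 38*k + 40))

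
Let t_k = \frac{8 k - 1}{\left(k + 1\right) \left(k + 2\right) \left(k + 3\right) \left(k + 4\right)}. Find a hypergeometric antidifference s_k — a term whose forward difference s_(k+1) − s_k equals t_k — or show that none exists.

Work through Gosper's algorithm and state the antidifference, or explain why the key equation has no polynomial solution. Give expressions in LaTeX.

Step 1: r(k) = (k + 1)*(8*k + 7)/((k + 5)*(8*k - 1)).
So A=k + 1 and B=k + 5, with C=k - 1/8.
Solve (k + 1)·f(k+1) − (k + 4)·f(k) = k - 1/8.
deg f ≤ 3 (via 1,1,1).
Solve for f: f(k) = k*(k**2 + 6*k - 13)/48 (degree 3 ≤ 3).
R(k) = B(k−1)·f(k)/C(k) = k*(k + 4)*(k**2 + 6*k - 13)/(6*(8*k - 1)); s_k = R·t_k = k*(k**2 + 6*k - 13)/(6*(k + 1)*(k + 2)*(k + 3)).
s_(k+1) − s_k = (8*k - 1)/(k**4 + 10*k**3 + 35*k**2 + 50*k + 24) = t_k.

s_k = \frac{k \left(k^{2} + 6 k - 13\right)}{6 \left(k + 1\right) \left(k + 2\right) \left(k + 3\right)}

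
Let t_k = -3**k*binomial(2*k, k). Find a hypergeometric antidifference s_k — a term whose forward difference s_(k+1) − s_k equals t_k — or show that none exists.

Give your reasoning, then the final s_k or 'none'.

not Gosper-summable; s_k does not exist

r(k) = 6*(2*k + 1)/(k + 1) after simplifying.
Normal form (A,B,C) = (12*k + 6, k + 1, 1).
Solve (12*k + 6)·f(k+1) − (k)·f(k) = 1.
Degrees (1,1,0) ⇒ d ≤ -1.
d = -1 < 0 ⇒ no nonzero polynomial f; not summable.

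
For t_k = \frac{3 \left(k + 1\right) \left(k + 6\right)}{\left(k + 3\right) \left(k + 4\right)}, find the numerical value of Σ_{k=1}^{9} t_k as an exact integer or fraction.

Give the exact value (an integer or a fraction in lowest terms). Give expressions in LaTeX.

Step 1: r(k) = (k + 2)*(k + 3)*(k + 7)/((k + 1)*(k + 5)*(k + 6)).
So A=k + 3 and B=k + 5, with C=k**2 + 7*k + 6.
Solve (k + 3)·f(k+1) − (k + 4)·f(k) = k**2 + 7*k + 6.
Degrees (1,1,2) ⇒ d ≤ 2.
Solving with deg f ≤ 2: f(k) = k*(k + 1).
Certificate R = B(k−1)f/C = k*(k + 4)/(k + 6) gives s_k = 3*k*(k + 1)/(k + 3).
Check: Δs_k = 3*(k**2 + 7*k + 6)/(k**2 + 7*k + 12). ✓
Sum = s_(10) − s_(1); s_(10) = 330/13, s_(1) = 3/2 ⇒ 621/26.

Σ = 621/26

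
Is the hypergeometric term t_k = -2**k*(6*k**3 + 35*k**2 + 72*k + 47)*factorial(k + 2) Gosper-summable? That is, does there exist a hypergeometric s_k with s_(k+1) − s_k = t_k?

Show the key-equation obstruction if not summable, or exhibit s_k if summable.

Yes. s_k = -2**k*(k + 1)*(3*k + 1)*factorial(k + 2).

r(k) = 2*(6*k**4 + 71*k**3 + 319*k**2 + 640*k + 480)/(6*k**3 + 35*k**2 + 72*k + 47) after simplifying.
Factor: A=2*k + 6; B=1; C=k**3 + 35*k**2/6 + 12*k + 47/6.
f must satisfy (2*k + 6)·f(k+1) − (1)·f(k) = k**3 + 35*k**2/6 + 12*k + 47/6.
From deg A=1, deg B=0, deg C=3: d=2.
A polynomial solution: f(k) = (k + 1)*(3*k + 1)/6.
R(k) = B(k−1)·f(k)/C(k) = (k + 1)*(3*k + 1)/(6*k**3 + 35*k**2 + 72*k + 47); s_k = R·t_k = -2**k*(k + 1)*(3*k + 1)*factorial(k + 2).
s_(k+1) − s_k = -2**k*(6*k**3 + 35*k**2 + 72*k + 47)*factorial(k + 2) = t_k.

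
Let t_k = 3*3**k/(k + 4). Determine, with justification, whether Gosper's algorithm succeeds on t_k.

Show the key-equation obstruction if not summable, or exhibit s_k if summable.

No; the degree bound rules out any f.

r(k) = 3*(k + 4)/(k + 5) after simplifying.
So A=3*k + 12 and B=k + 5, with C=1.
Need (3*k + 12)·f(k+1) − (k + 4)·f(k) = 1.
From deg A=1, deg B=1, deg C=0: d=-1.
d = -1 < 0 ⇒ no nonzero polynomial f; not summable.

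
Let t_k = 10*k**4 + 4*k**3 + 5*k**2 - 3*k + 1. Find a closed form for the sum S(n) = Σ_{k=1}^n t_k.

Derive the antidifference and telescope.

S(n) = n**2*(2*n**3 + 6*n**2 + 7*n + 2)

r(k) = (10*k**4 + 44*k**3 + 77*k**2 + 59*k + 17)/(10*k**4 + 4*k**3 + 5*k**2 - 3*k + 1) after simplifying.
A = 1, B = 1, C = k**4 + 2*k**3/5 + k**2/2 - 3*k/10 + 1/10.
Set up (1)·f(k+1) − (1)·f(k) − (k**4 + 2*k**3/5 + k**2/2 - 3*k/10 + 1/10) = 0.
Degrees (0,0,4) ⇒ d ≤ 5.
Match coefficients ⇒ f(k) = k*(2*k**4 - 4*k**3 + 3*k**2 - 3*k + 3)/10.
So s_k = (B(k−1)f/C)·t_k = (k*(2*k**4 - 4*k**3 + 3*k**2 - 3*k + 3)/(10*k**4 + 4*k**3 + 5*k**2 - 3*k + 1))·t_k = k*(2*k**4 - 4*k**3 + 3*k**2 - 3*k + 3).
Check: Δs_k = 10*k**4 + 4*k**3 + 5*k**2 - 3*k + 1. ✓
s_(n+1) = 2*n**5 + 6*n**4 + 7*n**3 + 2*n**2 + 1 and s_(1) = 1, so S(n) = n**2*(2*n**3 + 6*n**2 + 7*n + 2).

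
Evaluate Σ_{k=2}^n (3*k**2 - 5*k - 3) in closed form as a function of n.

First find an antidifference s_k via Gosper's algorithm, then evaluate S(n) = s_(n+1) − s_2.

S(n) = n**3 - n**2 - 5*n + 5

The ratio is (3*k**2 + k - 5)/(3*k**2 - 5*k - 3).
A = 1, B = 1, C = k**2 - 5*k/3 - 1.
Solve (1)·f(k+1) − (1)·f(k) = k**2 - 5*k/3 - 1.
d = 3 from the (0,0,2) case.
A polynomial solution: f(k) = k**2*(k - 4)/3.
So s_k = (B(k−1)f/C)·t_k = (k**2*(k - 4)/(3*k**2 - 5*k - 3))·t_k = k**2*(k - 4).
s_(k+1) − s_k = 3*k**2 - 5*k - 3 = t_k.
s_(n+1) = n**3 - n**2 - 5*n - 3 and s_(2) = -8, so S(n) = n**3 - n**2 - 5*n + 5.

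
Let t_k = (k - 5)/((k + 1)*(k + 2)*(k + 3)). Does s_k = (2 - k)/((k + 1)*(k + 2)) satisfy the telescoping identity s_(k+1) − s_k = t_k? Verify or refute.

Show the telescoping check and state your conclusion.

s_(k+1) = (1 - k)/((k + 2)*(k + 3))
s_(k+1) − s_k = (k - 5)/(k**3 + 6*k**2 + 11*k + 6)
(s_(k+1) − s_k) − t_k = 0

Valid — Δs_k = t_k.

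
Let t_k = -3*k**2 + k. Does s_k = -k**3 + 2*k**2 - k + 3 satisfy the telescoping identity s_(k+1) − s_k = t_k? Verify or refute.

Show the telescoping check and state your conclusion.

s_(k+1) = -k**3 - k**2 + 3
s_(k+1) − s_k = k*(1 - 3*k)
(s_(k+1) − s_k) − t_k = 0

valid (s_(k+1) − s_k reduces to t_k)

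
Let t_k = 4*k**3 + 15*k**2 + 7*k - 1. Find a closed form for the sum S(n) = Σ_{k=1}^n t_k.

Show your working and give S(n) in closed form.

S(n) = n*(n**3 + 7*n**2 + 12*n + 5)

r(k) = (4*k**3 + 27*k**2 + 49*k + 25)/(4*k**3 + 15*k**2 + 7*k - 1) after simplifying.
Gosper form: A/B · C(k+1)/C(k) with A=1, B=1, C=k**3 + 15*k**2/4 + 7*k/4 - 1/4.
Set up (1)·f(k+1) − (1)·f(k) − (k**3 + 15*k**2/4 + 7*k/4 - 1/4) = 0.
From deg A=0, deg B=0, deg C=3: d=4.
Solve for f: f(k) = k*(k**3 + 3*k**2 - 3*k - 2)/4 (degree 4 ≤ 4).
Then R = B(k−1)f/C = k*(k**3 + 3*k**2 - 3*k - 2)/(4*k**3 + 15*k**2 + 7*k - 1), so s_k = R(k)·t_k = k*(k**3 + 3*k**2 - 3*k - 2).
Verify: 4*k**3 + 15*k**2 + 7*k - 1 matches t_k.
Evaluate: s_(n+1) = n**4 + 7*n**3 + 12*n**2 + 5*n - 1; subtract s_(1) = -1 ⇒ S(n) = n*(n**3 + 7*n**2 + 12*n + 5).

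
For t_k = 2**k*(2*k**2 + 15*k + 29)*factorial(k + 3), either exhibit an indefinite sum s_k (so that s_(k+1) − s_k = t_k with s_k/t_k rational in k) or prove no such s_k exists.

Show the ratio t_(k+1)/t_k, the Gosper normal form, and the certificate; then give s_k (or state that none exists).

Compute t_(k+1)/t_k: get 2*(2*k**3 + 27*k**2 + 122*k + 184)/(2*k**2 + 15*k + 29).
Take A(k)=2*k + 8, B(k)=1, C(k)=k**2 + 15*k/2 + 29/2.
Need (2*k + 8)·f(k+1) − (1)·f(k) = k**2 + 15*k/2 + 29/2.
Degrees (1,0,2) ⇒ d ≤ 1.
Solving with deg f ≤ 1: f(k) = (k + 3)/2.
So s_k = (B(k−1)f/C)·t_k = ((k + 3)/(2*k**2 + 15*k + 29))·t_k = 2**k*(k + 3)*factorial(k + 3).
Verify: 2**k*(2*k**2 + 15*k + 29)*factorial(k + 3) matches t_k.

s_k = 2**k*(k + 3)*factorial(k + 3)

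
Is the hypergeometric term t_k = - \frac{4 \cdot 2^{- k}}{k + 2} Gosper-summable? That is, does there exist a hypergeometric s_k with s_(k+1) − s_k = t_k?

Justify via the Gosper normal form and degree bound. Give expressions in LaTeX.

t_(k+1)/t_k = (k + 2)/(2*(k + 3)).
So A=k/2 + 1 and B=k + 3, with C=1.
Need (k/2 + 1)·f(k+1) − (k + 2)·f(k) = 1.
From deg A=1, deg B=1, deg C=0: d=-1.
d = -1 < 0 ⇒ no nonzero polynomial f; not summable.

No — key equation has no polynomial f.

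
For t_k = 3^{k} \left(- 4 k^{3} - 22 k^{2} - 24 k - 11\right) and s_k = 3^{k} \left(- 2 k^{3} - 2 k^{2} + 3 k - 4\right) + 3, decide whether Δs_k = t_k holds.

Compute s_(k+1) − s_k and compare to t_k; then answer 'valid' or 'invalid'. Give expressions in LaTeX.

Valid: the claim telescopes to t_k.

s_(k+1) = 3*3**k*(3*k - 2*(k + 1)**3 - 2*(k + 1)**2 - 1) + 3
s_(k+1) − s_k = 3**k*(-4*k**3 - 22*k**2 - 24*k - 11)
(s_(k+1) − s_k) − t_k = 0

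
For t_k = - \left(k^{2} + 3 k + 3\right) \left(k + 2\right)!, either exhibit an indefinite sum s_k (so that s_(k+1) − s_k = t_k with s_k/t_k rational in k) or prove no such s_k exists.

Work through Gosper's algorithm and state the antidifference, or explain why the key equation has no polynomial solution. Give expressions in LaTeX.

s_k = - k \left(k + 2\right)!

Step 1: r(k) = (k + 3)*(3*k + (k + 1)**2 + 6)/(k**2 + 3*k + 3).
So A=k + 3 and B=1, with C=k**2 + 3*k + 3.
Solve (k + 3)·f(k+1) − (1)·f(k) = k**2 + 3*k + 3.
Bound: deg f ≤ 1.
Solving with deg f ≤ 1: f(k) = k.
So s_k = (B(k−1)f/C)·t_k = (k/(k**2 + 3*k + 3))·t_k = -k*factorial(k + 2).
Δs = -(k**2 + 3*k + 3)*factorial(k + 2), as required.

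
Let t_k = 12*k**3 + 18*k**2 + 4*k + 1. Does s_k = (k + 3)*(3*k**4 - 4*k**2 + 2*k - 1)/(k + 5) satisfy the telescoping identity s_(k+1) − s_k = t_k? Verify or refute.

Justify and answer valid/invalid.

Invalid: residual 2*(-9*k**4 - 78*k**3 - 98*k**2 - 19*k - 6)/(k**2 + 11*k + 30) ≠ 0.

s_(k+1) = (k + 4)*(2*k + 3*(k + 1)**4 - 4*(k + 1)**2 + 1)/(k + 6)
s_(k+1) − s_k = (12*k**5 + 132*k**4 + 406*k**3 + 389*k**2 + 93*k + 18)/(k**2 + 11*k + 30)
(s_(k+1) − s_k) − t_k = 2*(-9*k**4 - 78*k**3 - 98*k**2 - 19*k - 6)/(k**2 + 11*k + 30)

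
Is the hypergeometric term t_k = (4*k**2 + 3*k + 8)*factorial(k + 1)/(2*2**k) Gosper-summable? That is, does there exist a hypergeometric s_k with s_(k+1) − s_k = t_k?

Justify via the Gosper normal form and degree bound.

Yes. s_k = (4*k - 1)*factorial(k + 1)/2**k.

Step 1: r(k) = (k + 2)*(3*k + 4*(k + 1)**2 + 11)/(2*(4*k**2 + 3*k + 8)).
Gosper form: A/B · C(k+1)/C(k) with A=k/2 + 1, B=1, C=k**2 + 3*k/4 + 2.
Solve (k/2 + 1)·f(k+1) − (1)·f(k) = k**2 + 3*k/4 + 2.
Degrees (1,0,2) ⇒ d ≤ 1.
Solving with deg f ≤ 1: f(k) = (4*k - 1)/2.
Certificate R = B(k−1)f/C = 2*(4*k - 1)/(4*k**2 + 3*k + 8) gives s_k = (4*k - 1)*factorial(k + 1)/2**k.
Check: Δs_k = (4*k**2 + 3*k + 8)*factorial(k + 1)/(2*2**k). ✓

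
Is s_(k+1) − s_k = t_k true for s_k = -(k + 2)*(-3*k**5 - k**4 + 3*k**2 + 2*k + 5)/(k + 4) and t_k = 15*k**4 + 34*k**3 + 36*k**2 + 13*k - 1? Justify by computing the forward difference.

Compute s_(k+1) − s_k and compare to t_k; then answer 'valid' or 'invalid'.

Invalid: residual 2*(-12*k**5 - 93*k**4 - 172*k**3 - 160*k**2 - 53*k - 1)/(k**2 + 9*k + 20) ≠ 0.

s_(k+1) = -(k + 3)*(2*k - 3*(k + 1)**5 - (k + 1)**4 + 3*(k + 1)**2 + 7)/(k + 5)
s_(k+1) − s_k = (15*k**6 + 145*k**5 + 456*k**4 + 673*k**3 + 516*k**2 + 145*k - 22)/(k**2 + 9*k + 20)
(s_(k+1) − s_k) − t_k = 2*(-12*k**5 - 93*k**4 - 172*k**3 - 160*k**2 - 53*k - 1)/(k**2 + 9*k + 20)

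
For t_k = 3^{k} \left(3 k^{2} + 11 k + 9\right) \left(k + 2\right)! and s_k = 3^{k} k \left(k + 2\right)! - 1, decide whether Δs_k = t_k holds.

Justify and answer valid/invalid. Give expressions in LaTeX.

s_(k+1) = 3**(k + 1)*(k + 1)*factorial(k + 3) - 1
s_(k+1) − s_k = 3**k*(3*k**2 + 11*k + 9)*factorial(k + 2)
(s_(k+1) − s_k) − t_k = 0

Valid — Δs_k = t_k.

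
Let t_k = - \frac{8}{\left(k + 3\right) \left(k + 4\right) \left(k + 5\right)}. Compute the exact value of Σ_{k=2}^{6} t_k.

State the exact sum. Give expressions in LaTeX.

The ratio is (k + 3)/(k + 6).
So A=k + 3 and B=k + 6, with C=1.
Solve (k + 3)·f(k+1) − (k + 5)·f(k) = 1.
d = 2 from the (1,1,0) case.
Solve for f: f(k) = k*(k + 7)/24 (degree 2 ≤ 2).
Get s_k = R·t_k = k*(-k - 7)/(3*(k + 3)*(k + 4)) with R(k) = B(k−1)f(k)/C(k) = k*(k + 5)*(k + 7)/24.
Δs = -8/(k**3 + 12*k**2 + 47*k + 60), as required.
Evaluate s at k=7 and k=2: -49/165 and -1/5; difference -16/165.

Σ = -16/165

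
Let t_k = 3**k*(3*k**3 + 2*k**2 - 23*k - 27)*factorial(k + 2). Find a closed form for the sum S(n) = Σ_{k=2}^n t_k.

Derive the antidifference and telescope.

t_(k+1)/t_k = 3*(3*k**4 + 20*k**3 + 23*k**2 - 75*k - 135)/(3*k**3 + 2*k**2 - 23*k - 27).
A = 3*k + 9, B = 1, C = k**3 + 2*k**2/3 - 23*k/3 - 9.
Need (3*k + 9)·f(k+1) − (1)·f(k) = k**3 + 2*k**2/3 - 23*k/3 - 9.
d = 2 from the (1,0,3) case.
Match coefficients ⇒ f(k) = k*(k - 4)/3.
Certificate R = B(k−1)f/C = k*(k - 4)/(3*k**3 + 2*k**2 - 23*k - 27) gives s_k = 3**k*k*(k - 4)*factorial(k + 2).
Check: Δs_k = 3**k*(3*k**3 + 2*k**2 - 23*k - 27)*factorial(k + 2). ✓
Telescope: S(n) = s_(n+1) − s_(2) = 3**(n + 1)*(n - 3)*(n + 1)*factorial(n + 3) − (-864) = 3*3**n*n**2*factorial(n + 3) - 6*3**n*n*factorial(n + 3) - 9*3**n*factorial(n + 3) + 864.

S(n) = 3*3**n*n**2*factorial(n + 3) - 6*3**n*n*factorial(n + 3) - 9*3**n*factorial(n + 3) + 864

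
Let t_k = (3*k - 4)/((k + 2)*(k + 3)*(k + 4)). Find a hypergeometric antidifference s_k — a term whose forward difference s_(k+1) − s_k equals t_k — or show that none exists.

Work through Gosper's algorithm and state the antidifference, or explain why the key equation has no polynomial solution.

The ratio is (k + 2)*(3*k - 1)/((k + 5)*(3*k - 4)).
Normal form (A,B,C) = (k + 2, k + 5, k - 4/3).
Need (k + 2)·f(k+1) − (k + 4)·f(k) = k - 4/3.
Bound: deg f ≤ 2.
A polynomial solution: f(k) = k*(k - 13)/18.
Get s_k = R·t_k = k*(k - 13)/(6*(k + 2)*(k + 3)) with R(k) = B(k−1)f(k)/C(k) = k*(k - 13)*(k + 4)/(6*(3*k - 4)).
Δs = (3*k - 4)/(k**3 + 9*k**2 + 26*k + 24), as required.

s_k = k*(k - 13)/(6*(k + 2)*(k + 3))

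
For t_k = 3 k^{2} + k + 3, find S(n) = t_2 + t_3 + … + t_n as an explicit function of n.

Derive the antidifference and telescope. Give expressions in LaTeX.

S(n) = n^{3} + 2 n^{2} + 4 n - 7

Compute t_(k+1)/t_k: get (k + 3*(k + 1)**2 + 4)/(3*k**2 + k + 3).
A = 1, B = 1, C = k**2 + k/3 + 1.
Need (1)·f(k+1) − (1)·f(k) = k**2 + k/3 + 1.
deg f ≤ 3 (via 0,0,2).
Coefficient equations give f(k) = k*(k**2 - k + 3)/3.
Then R = B(k−1)f/C = k*(k**2 - k + 3)/(3*k**2 + k + 3), so s_k = R(k)·t_k = k*(k**2 - k + 3).
s_(k+1) − s_k = 3*k**2 + k + 3 = t_k.
Σ_(k=2)^n t_k = s_(n+1) − s_(2) = (n**3 + 2*n**2 + 4*n + 3) − (10), i.e. n**3 + 2*n**2 + 4*n - 7.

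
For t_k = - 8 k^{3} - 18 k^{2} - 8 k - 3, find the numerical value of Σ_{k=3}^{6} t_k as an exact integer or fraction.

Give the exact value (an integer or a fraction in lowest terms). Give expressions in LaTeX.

The ratio is (8*k**3 + 42*k**2 + 68*k + 37)/(8*k**3 + 18*k**2 + 8*k + 3).
Factor: A=1; B=1; C=k**3 + 9*k**2/4 + k + 3/8.
Key eq: (1)·f(k+1) = (1)·f(k) + (k**3 + 9*k**2/4 + k + 3/8).
Bound: deg f ≤ 4.
A polynomial solution: f(k) = k*(k + 2)*(2*k**2 - 2*k + 1)/8.
Get s_k = R·t_k = k*(-2*k**3 - 2*k**2 + 3*k - 2) with R(k) = B(k−1)f(k)/C(k) = k*(k + 2)*(2*k**2 - 2*k + 1)/(8*k**3 + 18*k**2 + 8*k + 3).
s_(k+1) − s_k = -8*k**3 - 18*k**2 - 8*k - 3 = t_k.
Σ_(k=3)^(6) t_k = s_(7) − s_(3) = -5355 − (-195) = -5160.

Σ = -5160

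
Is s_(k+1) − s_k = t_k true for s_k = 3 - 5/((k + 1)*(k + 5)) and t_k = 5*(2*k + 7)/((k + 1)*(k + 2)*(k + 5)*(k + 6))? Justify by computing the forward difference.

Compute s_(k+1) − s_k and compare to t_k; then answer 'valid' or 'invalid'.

s_(k+1) = 3 - 5/((k + 2)*(k + 6))
s_(k+1) − s_k = 5*(2*k + 7)/(k**4 + 14*k**3 + 65*k**2 + 112*k + 60)
(s_(k+1) − s_k) − t_k = 0

valid; difference matches t_k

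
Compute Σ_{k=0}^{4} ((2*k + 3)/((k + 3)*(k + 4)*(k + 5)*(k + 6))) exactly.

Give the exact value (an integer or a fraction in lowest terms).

t_(k+1)/t_k = (k + 3)*(2*k + 5)/((k + 7)*(2*k + 3)).
Factor: A=k + 3; B=k + 7; C=k + 3/2.
Need (k + 3)·f(k+1) − (k + 6)·f(k) = k + 3/2.
d = 3 from the (1,1,1) case.
Match coefficients ⇒ f(k) = k*(k**2 + 12*k + 17)/60.
So s_k = (B(k−1)f/C)·t_k = (k*(k + 6)*(k**2 + 12*k + 17)/(30*(2*k + 3)))·t_k = k*(k**2 + 12*k + 17)/(30*(k + 3)*(k + 4)*(k + 5)).
s_(k+1) − s_k = (2*k + 3)/(k**4 + 18*k**3 + 119*k**2 + 342*k + 360) = t_k.
Telescoping: Σ = s_(5) − s_(0) = 17/720 − (0) = 17/720.

Σ = 17/720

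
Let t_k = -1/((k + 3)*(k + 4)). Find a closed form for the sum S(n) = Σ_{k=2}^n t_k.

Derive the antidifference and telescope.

t_(k+1)/t_k = (k + 3)/(k + 5).
Factor: A=k + 3; B=k + 5; C=1.
Need (k + 3)·f(k+1) − (k + 4)·f(k) = 1.
From deg A=1, deg B=1, deg C=0: d=1.
Match coefficients ⇒ f(k) = k/3.
R(k) = B(k−1)·f(k)/C(k) = k*(k + 4)/3; s_k = R·t_k = -k/(3*k + 9).
s_(k+1) − s_k = -1/(k**2 + 7*k + 12) = t_k.
Σ_(k=2)^n t_k = s_(n+1) − s_(2) = ((-n - 1)/(3*(n + 4))) − (-2/15), i.e. (1 - n)/(5*(n + 4)).

S(n) = (1 - n)/(5*(n + 4))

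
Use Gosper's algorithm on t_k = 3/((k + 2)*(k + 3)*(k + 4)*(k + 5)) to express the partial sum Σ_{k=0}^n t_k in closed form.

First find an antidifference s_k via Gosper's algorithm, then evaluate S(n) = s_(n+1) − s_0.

S(n) = (n**3 + 12*n**2 + 47*n + 36)/(24*(n**3 + 12*n**2 + 47*n + 60))

Step 1: r(k) = (k + 2)/(k + 6).
Normal form (A,B,C) = (k + 2, k + 6, 1).
Set up (k + 2)·f(k+1) − (k + 5)·f(k) − (1) = 0.
Degrees (1,1,0) ⇒ d ≤ 3.
Solving with deg f ≤ 3: f(k) = k*(k**2 + 9*k + 26)/72.
R(k) = B(k−1)·f(k)/C(k) = k*(k + 5)*(k**2 + 9*k + 26)/72; s_k = R·t_k = k*(k**2 + 9*k + 26)/(24*(k + 2)*(k + 3)*(k + 4)).
s_(k+1) − s_k = 3/(k**4 + 14*k**3 + 71*k**2 + 154*k + 120) = t_k.
Telescope: S(n) = s_(n+1) − s_(0) = (n**3 + 12*n**2 + 47*n + 36)/(24*(n**3 + 12*n**2 + 47*n + 60)) − (0) = (n**3 + 12*n**2 + 47*n + 36)/(24*(n**3 + 12*n**2 + 47*n + 60)).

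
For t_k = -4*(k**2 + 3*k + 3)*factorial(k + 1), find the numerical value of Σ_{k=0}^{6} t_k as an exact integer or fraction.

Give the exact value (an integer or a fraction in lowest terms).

Step 1: r(k) = (k + 2)*(3*k + (k + 1)**2 + 6)/(k**2 + 3*k + 3).
A = k + 2, B = 1, C = k**2 + 3*k + 3.
Need (k + 2)·f(k+1) − (1)·f(k) = k**2 + 3*k + 3.
Bound: deg f ≤ 1.
Solve for f: f(k) = k + 1 (degree 1 ≤ 1).
Certificate R = B(k−1)f/C = (k + 1)/(k**2 + 3*k + 3) gives s_k = -4*(k + 1)*factorial(k + 1).
s_(k+1) − s_k = -4*(k**2 + 3*k + 3)*factorial(k + 1) = t_k.
Telescoping: Σ = s_(7) − s_(0) = -1290240 − (-4) = -1290236.

Σ = -1290236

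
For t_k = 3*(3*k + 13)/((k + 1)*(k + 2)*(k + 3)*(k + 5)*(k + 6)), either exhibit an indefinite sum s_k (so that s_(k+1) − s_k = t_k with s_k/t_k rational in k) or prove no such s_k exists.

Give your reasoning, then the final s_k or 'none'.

s_k = 3*k*(k**2 + 8*k + 17)/(10*(k**3 + 8*k**2 + 17*k + 10))

t_(k+1)/t_k = (k + 1)*(k + 5)*(3*k + 16)/((k + 4)*(k + 7)*(3*k + 13)).
Normal form (A,B,C) = (k + 1, k + 7, k**2 + 25*k/3 + 52/3).
Key eq: (k + 1)·f(k+1) = (k + 6)·f(k) + (k**2 + 25*k/3 + 52/3).
Degrees (1,1,2) ⇒ d ≤ 5.
Solving with deg f ≤ 5: f(k) = k*(k + 3)*(k + 4)*(k**2 + 8*k + 17)/30.
Then R = B(k−1)f/C = k*(k + 3)*(k + 6)*(k**2 + 8*k + 17)/(10*(3*k + 13)), so s_k = R(k)·t_k = 3*k*(k**2 + 8*k + 17)/(10*(k**3 + 8*k**2 + 17*k + 10)).
s_(k+1) − s_k = 3*(3*k + 13)/(k**5 + 17*k**4 + 107*k**3 + 307*k**2 + 396*k + 180) = t_k.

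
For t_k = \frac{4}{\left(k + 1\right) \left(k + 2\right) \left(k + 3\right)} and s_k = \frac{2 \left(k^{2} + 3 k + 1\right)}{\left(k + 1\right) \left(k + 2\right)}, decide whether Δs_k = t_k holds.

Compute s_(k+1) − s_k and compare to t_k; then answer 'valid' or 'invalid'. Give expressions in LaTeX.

valid (s_(k+1) − s_k reduces to t_k)

s_(k+1) = 2*(3*k + (k + 1)**2 + 4)/((k + 2)*(k + 3))
s_(k+1) − s_k = 4/(k**3 + 6*k**2 + 11*k + 6)
(s_(k+1) − s_k) − t_k = 0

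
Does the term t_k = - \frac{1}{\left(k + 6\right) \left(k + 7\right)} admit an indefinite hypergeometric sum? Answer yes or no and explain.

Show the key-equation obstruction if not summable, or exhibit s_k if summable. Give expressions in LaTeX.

The ratio is (k + 6)/(k + 8).
Normal form (A,B,C) = (k + 6, k + 8, 1).
Set up (k + 6)·f(k+1) − (k + 7)·f(k) − (1) = 0.
deg f ≤ 1 (via 1,1,0).
Solving with deg f ≤ 1: f(k) = k/6.
So s_k = (B(k−1)f/C)·t_k = (k*(k + 7)/6)·t_k = -k/(6*k + 36).
s_(k+1) − s_k = -1/(k**2 + 13*k + 42) = t_k.

Yes. s_k = - \frac{k}{6 k + 36}.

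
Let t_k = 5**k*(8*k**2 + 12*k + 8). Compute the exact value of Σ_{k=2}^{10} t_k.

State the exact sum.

Σ = 10839843600

Ratio r(k) = 5*(2*k**2 + 7*k + 7)/(2*k**2 + 3*k + 2).
Take A(k)=5, B(k)=1, C(k)=k**2 + 3*k/2 + 1.
Key eq: (5)·f(k+1) = (1)·f(k) + (k**2 + 3*k/2 + 1).
deg f ≤ 2 (via 0,0,2).
Match coefficients ⇒ f(k) = (k**2 - k + 1)/4.
Get s_k = R·t_k = 2*5**k*(k**2 - k + 1) with R(k) = B(k−1)f(k)/C(k) = (k**2 - k + 1)/(2*(2*k**2 + 3*k + 2)).
s_(k+1) − s_k = 5**k*(8*k**2 + 12*k + 8) = t_k.
Sum = s_(11) − s_(2); s_(11) = 10839843750, s_(2) = 150 ⇒ 10839843600.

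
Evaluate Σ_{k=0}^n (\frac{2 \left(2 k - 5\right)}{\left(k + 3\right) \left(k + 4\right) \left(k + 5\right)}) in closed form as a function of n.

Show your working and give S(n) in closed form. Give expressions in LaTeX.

Step 1: r(k) = (k + 3)*(2*k - 3)/((k + 6)*(2*k - 5)).
Factor: A=k + 3; B=k + 6; C=k - 5/2.
Key eq: (k + 3)·f(k+1) = (k + 5)·f(k) + (k - 5/2).
Bound: deg f ≤ 2.
A polynomial solution: f(k) = k*(k - 41)/48.
Get s_k = R·t_k = k*(k - 41)/(12*(k + 3)*(k + 4)) with R(k) = B(k−1)f(k)/C(k) = k*(k - 41)*(k + 5)/(24*(2*k - 5)).
Verify: 2*(2*k - 5)/(k**3 + 12*k**2 + 47*k + 60) matches t_k.
Evaluate: s_(n+1) = (n**2 - 39*n - 40)/(12*(n**2 + 9*n + 20)); subtract s_(0) = 0 ⇒ S(n) = (n**2 - 39*n - 40)/(12*(n**2 + 9*n + 20)).

S(n) = \frac{n^{2} - 39 n - 40}{12 \left(n^{2} + 9 n + 20\right)}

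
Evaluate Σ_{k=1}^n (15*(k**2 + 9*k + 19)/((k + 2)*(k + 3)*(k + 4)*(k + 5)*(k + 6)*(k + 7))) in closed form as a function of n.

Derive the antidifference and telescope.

r(k) = (k + 2)*(9*k + (k + 1)**2 + 28)/((k + 8)*(k**2 + 9*k + 19)) after simplifying.
Normal form (A,B,C) = (k + 2, k + 8, k**2 + 9*k + 19).
f must satisfy (k + 2)·f(k+1) − (k + 7)·f(k) = k**2 + 9*k + 19.
d = 5 from the (1,1,2) case.
A polynomial solution: f(k) = k*(k + 3)*(k + 5)*(k**2 + 12*k + 44)/144.
Then R = B(k−1)f/C = k*(k + 3)*(k + 5)*(k + 7)*(k**2 + 12*k + 44)/(144*(k**2 + 9*k + 19)), so s_k = R(k)·t_k = 5*k*(k**2 + 12*k + 44)/(48*(k**3 + 12*k**2 + 44*k + 48)).
Verify: 15*(k**2 + 9*k + 19)/(k**6 + 27*k**5 + 295*k**4 + 1665*k**3 + 5104*k**2 + 8028*k + 5040) matches t_k.
Evaluate: s_(n+1) = 5*(n**3 + 15*n**2 + 71*n + 57)/(48*(n**3 + 15*n**2 + 71*n + 105)); subtract s_(1) = 19/336 ⇒ S(n) = n*(n**2 + 15*n + 71)/(21*(n**3 + 15*n**2 + 71*n + 105)).

S(n) = n*(n**2 + 15*n + 71)/(21*(n**3 + 15*n**2 + 71*n + 105))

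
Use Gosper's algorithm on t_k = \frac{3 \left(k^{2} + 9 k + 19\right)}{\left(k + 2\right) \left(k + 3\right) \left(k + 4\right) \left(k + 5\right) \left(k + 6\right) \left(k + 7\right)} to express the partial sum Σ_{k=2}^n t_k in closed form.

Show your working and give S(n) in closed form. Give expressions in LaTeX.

t_(k+1)/t_k = (k + 2)*(9*k + (k + 1)**2 + 28)/((k + 8)*(k**2 + 9*k + 19)).
Factor: A=k + 2; B=k + 8; C=k**2 + 9*k + 19.
Set up (k + 2)·f(k+1) − (k + 7)·f(k) − (k**2 + 9*k + 19) = 0.
From deg A=1, deg B=1, deg C=2: d=5.
Solving with deg f ≤ 5: f(k) = k*(k + 3)*(k + 5)*(k**2 + 12*k + 44)/144.
R(k) = B(k−1)·f(k)/C(k) = k*(k + 3)*(k + 5)*(k + 7)*(k**2 + 12*k + 44)/(144*(k**2 + 9*k + 19)); s_k = R·t_k = k*(k**2 + 12*k + 44)/(48*(k**3 + 12*k**2 + 44*k + 48)).
s_(k+1) − s_k = 3*(k**2 + 9*k + 19)/(k**6 + 27*k**5 + 295*k**4 + 1665*k**3 + 5104*k**2 + 8028*k + 5040) = t_k.
s_(n+1) = (n**3 + 15*n**2 + 71*n + 57)/(48*(n**3 + 15*n**2 + 71*n + 105)) and s_(2) = 1/64, so S(n) = (n**3 + 15*n**2 + 71*n - 87)/(192*(n**3 + 15*n**2 + 71*n + 105)).

S(n) = \frac{n^{3} + 15 n^{2} + 71 n - 87}{192 \left(n^{3} + 15 n^{2} + 71 n + 105\right)}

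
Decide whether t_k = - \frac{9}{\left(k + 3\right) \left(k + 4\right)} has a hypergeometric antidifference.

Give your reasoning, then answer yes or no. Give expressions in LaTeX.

r(k) = (k + 3)/(k + 5) after simplifying.
Factor: A=k + 3; B=k + 5; C=1.
f must satisfy (k + 3)·f(k+1) − (k + 4)·f(k) = 1.
From deg A=1, deg B=1, deg C=0: d=1.
A polynomial solution: f(k) = k/3.
R(k) = B(k−1)·f(k)/C(k) = k*(k + 4)/3; s_k = R·t_k = -3*k/(k + 3).
Verify: -9/(k**2 + 7*k + 12) matches t_k.

Yes. s_k = - \frac{3 k}{k + 3}.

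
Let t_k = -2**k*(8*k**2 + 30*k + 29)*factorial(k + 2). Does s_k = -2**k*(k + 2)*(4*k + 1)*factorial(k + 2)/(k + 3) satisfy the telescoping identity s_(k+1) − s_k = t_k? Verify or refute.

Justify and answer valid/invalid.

s_(k+1) = -2**(k + 1)*(k + 3)*(4*k + 5)*factorial(k + 3)/(k + 4)
s_(k+1) − s_k = -2**k*(8*k**4 + 78*k**3 + 281*k**2 + 448*k + 262)*factorial(k + 2)/((k + 3)*(k + 4))
(s_(k+1) − s_k) − t_k = 2**k*(8*k**3 + 54*k**2 + 115*k + 86)*factorial(k + 2)/((k + 3)*(k + 4))

Invalid: residual 2**k*(8*k**3 + 54*k**2 + 115*k + 86)*factorial(k + 2)/((k + 3)*(k + 4)) ≠ 0.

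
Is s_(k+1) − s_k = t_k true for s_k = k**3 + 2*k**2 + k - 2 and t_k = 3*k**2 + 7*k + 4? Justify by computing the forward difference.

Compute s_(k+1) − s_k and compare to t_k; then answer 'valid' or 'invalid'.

s_(k+1) = k**3 + 5*k**2 + 8*k + 2
s_(k+1) − s_k = 3*k**2 + 7*k + 4
(s_(k+1) − s_k) − t_k = 0

Valid — Δs_k = t_k.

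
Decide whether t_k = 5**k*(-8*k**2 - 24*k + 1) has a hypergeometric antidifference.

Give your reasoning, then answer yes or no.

Yes. s_k = 5**k*(-2*k**2 - k + 4).

Step 1: r(k) = 5*(8*k**2 + 40*k + 31)/(8*k**2 + 24*k - 1).
Take A(k)=5, B(k)=1, C(k)=k**2 + 3*k - 1/8.
Set up (5)·f(k+1) − (1)·f(k) − (k**2 + 3*k - 1/8) = 0.
d = 2 from the (0,0,2) case.
A polynomial solution: f(k) = (2*k**2 + k - 4)/8.
So s_k = (B(k−1)f/C)·t_k = ((2*k**2 + k - 4)/(8*k**2 + 24*k - 1))·t_k = 5**k*(-2*k**2 - k + 4).
s_(k+1) − s_k = 5**k*(-8*k**2 - 24*k + 1) = t_k.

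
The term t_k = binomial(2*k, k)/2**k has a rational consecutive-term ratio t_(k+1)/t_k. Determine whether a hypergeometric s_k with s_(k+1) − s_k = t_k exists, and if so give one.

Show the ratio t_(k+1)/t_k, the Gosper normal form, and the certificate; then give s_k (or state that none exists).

not Gosper-summable; s_k does not exist

Ratio r(k) = (2*k + 1)/(k + 1).
Normal form (A,B,C) = (2*k + 1, k + 1, 1).
Need (2*k + 1)·f(k+1) − (k)·f(k) = 1.
d = -1 from the (1,1,0) case.
deg f ≤ -1 is impossible — no certificate.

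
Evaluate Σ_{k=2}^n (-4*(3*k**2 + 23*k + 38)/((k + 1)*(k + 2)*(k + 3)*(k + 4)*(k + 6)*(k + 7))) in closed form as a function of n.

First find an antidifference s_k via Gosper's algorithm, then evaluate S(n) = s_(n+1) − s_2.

Ratio r(k) = (k + 1)*(k + 6)*(23*k + 3*(k + 1)**2 + 61)/((k + 5)*(k + 8)*(3*k**2 + 23*k + 38)).
So A=k + 1 and B=k + 8, with C=k**3 + 38*k**2/3 + 51*k + 190/3.
Need (k + 1)·f(k+1) − (k + 7)·f(k) = k**3 + 38*k**2/3 + 51*k + 190/3.
Bound: deg f ≤ 6.
Solve for f: f(k) = k*(k + 2)*(k + 4)*(k + 5)*(k**2 + 10*k + 27)/54 (degree 6 ≤ 6).
Get s_k = R·t_k = 2*k*(-k**2 - 10*k - 27)/(9*(k**3 + 10*k**2 + 27*k + 18)) with R(k) = B(k−1)f(k)/C(k) = k*(k + 2)*(k + 4)*(k + 7)*(k**2 + 10*k + 27)/(18*(3*k**2 + 23*k + 38)).
s_(k+1) − s_k = 4*(-3*k**2 - 23*k - 38)/(k**6 + 23*k**5 + 207*k**4 + 925*k**3 + 2144*k**2 + 2412*k + 1008) = t_k.
Σ_(k=2)^n t_k = s_(n+1) − s_(2) = (2*(-n**3 - 13*n**2 - 50*n - 38)/(9*(n**3 + 13*n**2 + 50*n + 56))) − (-17/90), i.e. (-n**3 - 13*n**2 - 50*n + 64)/(30*(n**3 + 13*n**2 + 50*n + 56)).

S(n) = (-n**3 - 13*n**2 - 50*n + 64)/(30*(n**3 + 13*n**2 + 50*n + 56))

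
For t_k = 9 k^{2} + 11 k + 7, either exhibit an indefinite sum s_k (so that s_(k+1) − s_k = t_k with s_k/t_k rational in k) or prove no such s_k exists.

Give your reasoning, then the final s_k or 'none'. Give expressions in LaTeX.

r(k) = (9*k**2 + 29*k + 27)/(9*k**2 + 11*k + 7) after simplifying.
Factor: A=1; B=1; C=k**2 + 11*k/9 + 7/9.
f must satisfy (1)·f(k+1) − (1)·f(k) = k**2 + 11*k/9 + 7/9.
deg f ≤ 3 (via 0,0,2).
Match coefficients ⇒ f(k) = k*(3*k**2 + k + 3)/9.
So s_k = (B(k−1)f/C)·t_k = (k*(3*k**2 + k + 3)/(9*k**2 + 11*k + 7))·t_k = k*(3*k**2 + k + 3).
Verify: 9*k**2 + 11*k + 7 matches t_k.

s_k = k \left(3 k^{2} + k + 3\right)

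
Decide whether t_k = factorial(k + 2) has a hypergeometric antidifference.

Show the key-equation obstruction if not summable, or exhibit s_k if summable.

Compute t_(k+1)/t_k: get k + 3.
Take A(k)=k + 3, B(k)=1, C(k)=1.
Need (k + 3)·f(k+1) − (1)·f(k) = 1.
Degrees (1,0,0) ⇒ d ≤ -1.
Negative degree bound (-1): no f exists, t_k not Gosper-summable.

No; the degree bound rules out any f.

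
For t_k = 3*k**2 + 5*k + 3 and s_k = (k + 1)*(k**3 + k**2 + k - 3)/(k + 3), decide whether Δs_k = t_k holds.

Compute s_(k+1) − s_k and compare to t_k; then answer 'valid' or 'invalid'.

s_(k+1) = k*(k**3 + 6*k**2 + 14*k + 12)/(k + 4)
s_(k+1) − s_k = (3*k**4 + 22*k**3 + 48*k**2 + 47*k + 12)/(k**2 + 7*k + 12)
(s_(k+1) − s_k) − t_k = 2*(-2*k**3 - 13*k**2 - 17*k - 12)/(k**2 + 7*k + 12)

Invalid: residual 2*(-2*k**3 - 13*k**2 - 17*k - 12)/(k**2 + 7*k + 12) ≠ 0.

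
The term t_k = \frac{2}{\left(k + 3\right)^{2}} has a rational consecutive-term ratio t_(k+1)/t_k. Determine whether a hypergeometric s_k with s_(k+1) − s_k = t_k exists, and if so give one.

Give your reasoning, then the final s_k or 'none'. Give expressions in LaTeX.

none — t_k is not Gosper-summable

Compute t_(k+1)/t_k: get (k + 3)**2/(k + 4)**2.
Normal form (A,B,C) = (k**2 + 6*k + 9, k**2 + 8*k + 16, 1).
Key eq: (k**2 + 6*k + 9)·f(k+1) = (k**2 + 6*k + 9)·f(k) + (1).
deg f ≤ 0 (via 2,2,0).
Put f(k) = c0: A·f(k+1) − B(k−1)·f(k) − C = -1; need -1 = 0 — inconsistent ⇒ no f, not summable.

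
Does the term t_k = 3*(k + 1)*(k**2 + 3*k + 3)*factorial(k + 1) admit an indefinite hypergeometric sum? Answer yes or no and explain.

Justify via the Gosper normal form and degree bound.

Yes. s_k = 3*(k**2 + k - 1)*factorial(k + 1).

Ratio r(k) = (k + 2)**2*(3*k + (k + 1)**2 + 6)/((k + 1)*(k**2 + 3*k + 3)).
Gosper form: A/B · C(k+1)/C(k) with A=k + 2, B=1, C=k**3 + 4*k**2 + 6*k + 3.
f must satisfy (k + 2)·f(k+1) − (1)·f(k) = k**3 + 4*k**2 + 6*k + 3.
deg f ≤ 2 (via 1,0,3).
Solve for f: f(k) = k**2 + k - 1 (degree 2 ≤ 2).
Get s_k = R·t_k = 3*(k**2 + k - 1)*factorial(k + 1) with R(k) = B(k−1)f(k)/C(k) = (k**2 + k - 1)/((k + 1)*(k**2 + 3*k + 3)).
s_(k+1) − s_k = 3*(k + 1)*(k**2 + 3*k + 3)*factorial(k + 1) = t_k.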